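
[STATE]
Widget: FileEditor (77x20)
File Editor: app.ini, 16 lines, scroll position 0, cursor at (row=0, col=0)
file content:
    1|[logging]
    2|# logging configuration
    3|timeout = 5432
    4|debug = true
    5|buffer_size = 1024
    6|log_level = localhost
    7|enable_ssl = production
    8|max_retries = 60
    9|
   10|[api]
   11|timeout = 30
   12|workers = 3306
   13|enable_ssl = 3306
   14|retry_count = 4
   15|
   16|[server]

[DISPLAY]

█logging]                                                                   ▲
# logging configuration                                                     █
timeout = 5432                                                              ░
debug = true                                                                ░
buffer_size = 1024                                                          ░
log_level = localhost                                                       ░
enable_ssl = production                                                     ░
max_retries = 60                                                            ░
                                                                            ░
[api]                                                                       ░
timeout = 30                                                                ░
workers = 3306                                                              ░
enable_ssl = 3306                                                           ░
retry_count = 4                                                             ░
                                                                            ░
[server]                                                                    ░
                                                                            ░
                                                                            ░
                                                                            ░
                                                                            ▼


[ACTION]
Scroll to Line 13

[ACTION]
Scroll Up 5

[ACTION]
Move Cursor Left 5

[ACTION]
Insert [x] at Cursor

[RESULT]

x█logging]                                                                  ▲
# logging configuration                                                     █
timeout = 5432                                                              ░
debug = true                                                                ░
buffer_size = 1024                                                          ░
log_level = localhost                                                       ░
enable_ssl = production                                                     ░
max_retries = 60                                                            ░
                                                                            ░
[api]                                                                       ░
timeout = 30                                                                ░
workers = 3306                                                              ░
enable_ssl = 3306                                                           ░
retry_count = 4                                                             ░
                                                                            ░
[server]                                                                    ░
                                                                            ░
                                                                            ░
                                                                            ░
                                                                            ▼


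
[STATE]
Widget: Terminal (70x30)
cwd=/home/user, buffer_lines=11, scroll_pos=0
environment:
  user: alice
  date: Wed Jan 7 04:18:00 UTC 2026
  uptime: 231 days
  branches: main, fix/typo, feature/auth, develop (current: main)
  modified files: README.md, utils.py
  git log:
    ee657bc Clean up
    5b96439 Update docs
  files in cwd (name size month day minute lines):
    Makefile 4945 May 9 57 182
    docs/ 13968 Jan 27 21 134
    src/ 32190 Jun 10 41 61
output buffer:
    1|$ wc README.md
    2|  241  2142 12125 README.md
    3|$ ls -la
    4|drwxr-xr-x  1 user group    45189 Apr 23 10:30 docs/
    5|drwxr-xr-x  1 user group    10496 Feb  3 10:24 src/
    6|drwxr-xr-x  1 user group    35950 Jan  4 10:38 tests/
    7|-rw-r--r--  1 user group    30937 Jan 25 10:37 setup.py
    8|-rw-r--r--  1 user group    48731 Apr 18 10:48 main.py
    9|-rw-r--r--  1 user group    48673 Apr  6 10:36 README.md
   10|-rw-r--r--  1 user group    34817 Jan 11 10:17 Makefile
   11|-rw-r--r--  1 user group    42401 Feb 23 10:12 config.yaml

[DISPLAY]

$ wc README.md                                                        
  241  2142 12125 README.md                                           
$ ls -la                                                              
drwxr-xr-x  1 user group    45189 Apr 23 10:30 docs/                  
drwxr-xr-x  1 user group    10496 Feb  3 10:24 src/                   
drwxr-xr-x  1 user group    35950 Jan  4 10:38 tests/                 
-rw-r--r--  1 user group    30937 Jan 25 10:37 setup.py               
-rw-r--r--  1 user group    48731 Apr 18 10:48 main.py                
-rw-r--r--  1 user group    48673 Apr  6 10:36 README.md              
-rw-r--r--  1 user group    34817 Jan 11 10:17 Makefile               
-rw-r--r--  1 user group    42401 Feb 23 10:12 config.yaml            
$ █                                                                   
                                                                      
                                                                      
                                                                      
                                                                      
                                                                      
                                                                      
                                                                      
                                                                      
                                                                      
                                                                      
                                                                      
                                                                      
                                                                      
                                                                      
                                                                      
                                                                      
                                                                      
                                                                      


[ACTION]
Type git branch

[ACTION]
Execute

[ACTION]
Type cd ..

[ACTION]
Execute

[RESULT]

$ wc README.md                                                        
  241  2142 12125 README.md                                           
$ ls -la                                                              
drwxr-xr-x  1 user group    45189 Apr 23 10:30 docs/                  
drwxr-xr-x  1 user group    10496 Feb  3 10:24 src/                   
drwxr-xr-x  1 user group    35950 Jan  4 10:38 tests/                 
-rw-r--r--  1 user group    30937 Jan 25 10:37 setup.py               
-rw-r--r--  1 user group    48731 Apr 18 10:48 main.py                
-rw-r--r--  1 user group    48673 Apr  6 10:36 README.md              
-rw-r--r--  1 user group    34817 Jan 11 10:17 Makefile               
-rw-r--r--  1 user group    42401 Feb 23 10:12 config.yaml            
$ git branch                                                          
* main                                                                
  fix/typo                                                            
  feature/auth                                                        
  develop                                                             
$ cd ..                                                               
                                                                      
$ █                                                                   
                                                                      
                                                                      
                                                                      
                                                                      
                                                                      
                                                                      
                                                                      
                                                                      
                                                                      
                                                                      
                                                                      


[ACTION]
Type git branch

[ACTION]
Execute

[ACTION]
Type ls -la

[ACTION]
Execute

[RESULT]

$ wc README.md                                                        
  241  2142 12125 README.md                                           
$ ls -la                                                              
drwxr-xr-x  1 user group    45189 Apr 23 10:30 docs/                  
drwxr-xr-x  1 user group    10496 Feb  3 10:24 src/                   
drwxr-xr-x  1 user group    35950 Jan  4 10:38 tests/                 
-rw-r--r--  1 user group    30937 Jan 25 10:37 setup.py               
-rw-r--r--  1 user group    48731 Apr 18 10:48 main.py                
-rw-r--r--  1 user group    48673 Apr  6 10:36 README.md              
-rw-r--r--  1 user group    34817 Jan 11 10:17 Makefile               
-rw-r--r--  1 user group    42401 Feb 23 10:12 config.yaml            
$ git branch                                                          
* main                                                                
  fix/typo                                                            
  feature/auth                                                        
  develop                                                             
$ cd ..                                                               
                                                                      
$ git branch                                                          
* main                                                                
  fix/typo                                                            
  feature/auth                                                        
  develop                                                             
$ ls -la                                                              
-rw-r--r--  1 alice group     4945 May  9 10:57 Makefile              
drwxr-xr-x  1 alice group    13968 Jan 27 10:21 docs/                 
drwxr-xr-x  1 alice group    32190 Jun 10 10:41 src/                  
$ █                                                                   
                                                                      
                                                                      


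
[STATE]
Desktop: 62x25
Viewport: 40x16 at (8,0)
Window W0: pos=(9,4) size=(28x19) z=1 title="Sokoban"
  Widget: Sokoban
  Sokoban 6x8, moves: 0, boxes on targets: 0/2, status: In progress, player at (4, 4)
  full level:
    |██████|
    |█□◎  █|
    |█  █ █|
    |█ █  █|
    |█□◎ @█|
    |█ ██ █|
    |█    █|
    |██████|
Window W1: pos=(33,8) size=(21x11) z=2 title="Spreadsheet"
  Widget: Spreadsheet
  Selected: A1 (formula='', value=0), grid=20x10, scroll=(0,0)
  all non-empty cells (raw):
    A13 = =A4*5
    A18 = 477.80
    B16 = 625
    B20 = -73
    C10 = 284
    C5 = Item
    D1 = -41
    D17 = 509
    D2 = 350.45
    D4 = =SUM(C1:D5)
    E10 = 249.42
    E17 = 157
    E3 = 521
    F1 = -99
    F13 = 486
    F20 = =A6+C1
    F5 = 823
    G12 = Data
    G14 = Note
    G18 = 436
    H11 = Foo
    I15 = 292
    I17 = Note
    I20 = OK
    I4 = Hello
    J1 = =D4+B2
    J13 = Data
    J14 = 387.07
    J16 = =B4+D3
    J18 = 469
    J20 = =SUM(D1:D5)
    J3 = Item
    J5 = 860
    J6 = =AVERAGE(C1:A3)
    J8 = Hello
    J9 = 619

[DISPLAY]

                                        
                                        
                                        
                                        
 ┏━━━━━━━━━━━━━━━━━━━━━━━━━━┓           
 ┃ Sokoban                  ┃           
 ┠──────────────────────────┨           
 ┃██████                    ┃           
 ┃█□◎  █                 ┏━━━━━━━━━━━━━━
 ┃█  █ █                 ┃ Spreadsheet  
 ┃█ █  █                 ┠──────────────
 ┃█□◎ @█                 ┃A1:           
 ┃█ ██ █                 ┃       A      
 ┃█    █                 ┃--------------
 ┃██████                 ┃  1      [0]  
 ┃Moves: 0  0/2          ┃  2        0  


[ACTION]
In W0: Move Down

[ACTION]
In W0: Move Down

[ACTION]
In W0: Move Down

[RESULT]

                                        
                                        
                                        
                                        
 ┏━━━━━━━━━━━━━━━━━━━━━━━━━━┓           
 ┃ Sokoban                  ┃           
 ┠──────────────────────────┨           
 ┃██████                    ┃           
 ┃█□◎  █                 ┏━━━━━━━━━━━━━━
 ┃█  █ █                 ┃ Spreadsheet  
 ┃█ █  █                 ┠──────────────
 ┃█□◎  █                 ┃A1:           
 ┃█ ██ █                 ┃       A      
 ┃█   @█                 ┃--------------
 ┃██████                 ┃  1      [0]  
 ┃Moves: 2  0/2          ┃  2        0  


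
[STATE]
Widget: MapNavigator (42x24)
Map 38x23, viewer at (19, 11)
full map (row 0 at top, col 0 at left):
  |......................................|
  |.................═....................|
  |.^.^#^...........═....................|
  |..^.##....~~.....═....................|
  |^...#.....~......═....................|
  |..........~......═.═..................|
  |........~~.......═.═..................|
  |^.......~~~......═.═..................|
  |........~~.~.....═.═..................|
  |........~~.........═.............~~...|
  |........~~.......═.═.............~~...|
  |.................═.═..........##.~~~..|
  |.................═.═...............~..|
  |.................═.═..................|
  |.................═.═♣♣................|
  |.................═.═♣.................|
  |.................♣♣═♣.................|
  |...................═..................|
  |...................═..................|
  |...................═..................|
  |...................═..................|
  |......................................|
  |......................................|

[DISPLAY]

                                          
  ......................................  
  .................═....................  
  .^.^#^...........═....................  
  ..^.##....~~.....═....................  
  ^...#.....~......═....................  
  ..........~......═.═..................  
  ........~~.......═.═..................  
  ^.......~~~......═.═..................  
  ........~~.~.....═.═..................  
  ........~~.........═.............~~...  
  ........~~.......═.═.............~~...  
  .................═.@..........##.~~~..  
  .................═.═...............~..  
  .................═.═..................  
  .................═.═♣♣................  
  .................═.═♣.................  
  .................♣♣═♣.................  
  ...................═..................  
  ...................═..................  
  ...................═..................  
  ...................═..................  
  ......................................  
  ......................................  


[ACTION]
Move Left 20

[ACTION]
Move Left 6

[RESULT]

                                          
                     .....................
                     .................═...
                     .^.^#^...........═...
                     ..^.##....~~.....═...
                     ^...#.....~......═...
                     ..........~......═.═.
                     ........~~.......═.═.
                     ^.......~~~......═.═.
                     ........~~.~.....═.═.
                     ........~~.........═.
                     ........~~.......═.═.
                     @................═.═.
                     .................═.═.
                     .................═.═.
                     .................═.═♣
                     .................═.═♣
                     .................♣♣═♣
                     ...................═.
                     ...................═.
                     ...................═.
                     ...................═.
                     .....................
                     .....................


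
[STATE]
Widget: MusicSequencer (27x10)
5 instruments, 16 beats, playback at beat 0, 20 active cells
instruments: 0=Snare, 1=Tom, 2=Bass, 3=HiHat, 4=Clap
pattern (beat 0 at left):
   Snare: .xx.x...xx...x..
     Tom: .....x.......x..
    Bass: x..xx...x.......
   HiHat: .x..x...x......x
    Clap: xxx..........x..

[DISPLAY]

      ▼123456789012345     
 Snare·██·█···██···█··     
   Tom·····█·······█··     
  Bass█··██···█·······     
 HiHat·█··█···█······█     
  Clap███··········█··     
                           
                           
                           
                           


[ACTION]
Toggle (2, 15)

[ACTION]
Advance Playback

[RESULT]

      0▼23456789012345     
 Snare·██·█···██···█··     
   Tom·····█·······█··     
  Bass█··██···█······█     
 HiHat·█··█···█······█     
  Clap███··········█··     
                           
                           
                           
                           


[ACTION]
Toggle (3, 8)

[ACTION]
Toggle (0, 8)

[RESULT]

      0▼23456789012345     
 Snare·██·█····█···█··     
   Tom·····█·······█··     
  Bass█··██···█······█     
 HiHat·█··█··········█     
  Clap███··········█··     
                           
                           
                           
                           


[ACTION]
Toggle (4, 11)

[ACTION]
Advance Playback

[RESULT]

      01▼3456789012345     
 Snare·██·█····█···█··     
   Tom·····█·······█··     
  Bass█··██···█······█     
 HiHat·█··█··········█     
  Clap███········█·█··     
                           
                           
                           
                           


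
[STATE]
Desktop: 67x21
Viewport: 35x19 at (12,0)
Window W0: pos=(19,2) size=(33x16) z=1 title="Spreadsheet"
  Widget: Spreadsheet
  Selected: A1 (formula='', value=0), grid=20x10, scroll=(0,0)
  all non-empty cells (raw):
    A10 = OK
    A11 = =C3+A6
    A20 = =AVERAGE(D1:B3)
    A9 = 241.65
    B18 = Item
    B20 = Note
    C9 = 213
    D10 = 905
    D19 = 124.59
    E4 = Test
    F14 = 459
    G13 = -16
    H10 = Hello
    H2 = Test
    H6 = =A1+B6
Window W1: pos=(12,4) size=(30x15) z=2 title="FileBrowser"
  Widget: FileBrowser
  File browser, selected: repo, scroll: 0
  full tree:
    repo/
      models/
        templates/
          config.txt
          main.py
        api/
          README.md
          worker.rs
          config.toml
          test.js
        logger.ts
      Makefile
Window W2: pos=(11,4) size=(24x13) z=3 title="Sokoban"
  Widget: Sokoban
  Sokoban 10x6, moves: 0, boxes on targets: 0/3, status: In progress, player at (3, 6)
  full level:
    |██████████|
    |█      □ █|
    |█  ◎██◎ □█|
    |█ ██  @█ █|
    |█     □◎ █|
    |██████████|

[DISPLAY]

                                   
                                   
       ┏━━━━━━━━━━━━━━━━━━━━━━━━━━━
       ┃ Spreadsheet               
━━━━━━━━━━━━━━━━━━━━━━┓━━━━━━┓─────
 Sokoban              ┃      ┃     
──────────────────────┨──────┨ C   
██████████            ┃      ┃-----
█      □ █            ┃      ┃     
█  ◎██◎ □█            ┃      ┃     
█ ██  @█ █            ┃      ┃     
█     □◎ █            ┃      ┃     
██████████            ┃      ┃     
Moves: 0  0/3         ┃      ┃     
                      ┃      ┃     
                      ┃      ┃     
━━━━━━━━━━━━━━━━━━━━━━┛      ┃   21
┃                            ┃━━━━━
┗━━━━━━━━━━━━━━━━━━━━━━━━━━━━┛     


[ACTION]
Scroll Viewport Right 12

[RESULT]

                                   
                                   
━━━━━━━━━━━━━━━━━━━━━━━━━━━┓       
eadsheet                   ┃       
━━━━━━━━━━┓━━━━━━┓─────────┨       
          ┃      ┃         ┃       
──────────┨──────┨ C       ┃       
          ┃      ┃---------┃       
          ┃      ┃     0   ┃       
          ┃      ┃     0   ┃       
          ┃      ┃     0   ┃       
          ┃      ┃     0   ┃       
          ┃      ┃     0   ┃       
3         ┃      ┃     0   ┃       
          ┃      ┃     0   ┃       
          ┃      ┃     0   ┃       
━━━━━━━━━━┛      ┃   213   ┃       
                 ┃━━━━━━━━━┛       
━━━━━━━━━━━━━━━━━┛                 


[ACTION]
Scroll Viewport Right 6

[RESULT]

                                   
                                   
━━━━━━━━━━━━━━━━━━━━━┓             
et                   ┃             
━━━━┓━━━━━━┓─────────┨             
    ┃      ┃         ┃             
────┨──────┨ C       ┃             
    ┃      ┃---------┃             
    ┃      ┃     0   ┃             
    ┃      ┃     0   ┃             
    ┃      ┃     0   ┃             
    ┃      ┃     0   ┃             
    ┃      ┃     0   ┃             
    ┃      ┃     0   ┃             
    ┃      ┃     0   ┃             
    ┃      ┃     0   ┃             
━━━━┛      ┃   213   ┃             
           ┃━━━━━━━━━┛             
━━━━━━━━━━━┛                       


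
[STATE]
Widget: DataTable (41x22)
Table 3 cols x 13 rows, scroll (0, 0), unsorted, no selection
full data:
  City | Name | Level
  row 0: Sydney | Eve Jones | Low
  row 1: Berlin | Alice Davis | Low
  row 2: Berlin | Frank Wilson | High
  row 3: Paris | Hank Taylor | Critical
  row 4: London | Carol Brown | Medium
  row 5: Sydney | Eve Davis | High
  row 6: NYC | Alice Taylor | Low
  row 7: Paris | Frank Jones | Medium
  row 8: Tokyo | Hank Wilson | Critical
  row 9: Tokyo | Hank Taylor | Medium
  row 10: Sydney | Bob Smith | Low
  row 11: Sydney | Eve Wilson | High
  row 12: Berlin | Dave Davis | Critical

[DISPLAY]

City  │Name        │Level                
──────┼────────────┼────────             
Sydney│Eve Jones   │Low                  
Berlin│Alice Davis │Low                  
Berlin│Frank Wilson│High                 
Paris │Hank Taylor │Critical             
London│Carol Brown │Medium               
Sydney│Eve Davis   │High                 
NYC   │Alice Taylor│Low                  
Paris │Frank Jones │Medium               
Tokyo │Hank Wilson │Critical             
Tokyo │Hank Taylor │Medium               
Sydney│Bob Smith   │Low                  
Sydney│Eve Wilson  │High                 
Berlin│Dave Davis  │Critical             
                                         
                                         
                                         
                                         
                                         
                                         
                                         


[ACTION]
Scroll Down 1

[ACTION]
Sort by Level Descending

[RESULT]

City  │Name        │Level  ▼             
──────┼────────────┼────────             
London│Carol Brown │Medium               
Paris │Frank Jones │Medium               
Tokyo │Hank Taylor │Medium               
Sydney│Eve Jones   │Low                  
Berlin│Alice Davis │Low                  
NYC   │Alice Taylor│Low                  
Sydney│Bob Smith   │Low                  
Berlin│Frank Wilson│High                 
Sydney│Eve Davis   │High                 
Sydney│Eve Wilson  │High                 
Paris │Hank Taylor │Critical             
Tokyo │Hank Wilson │Critical             
Berlin│Dave Davis  │Critical             
                                         
                                         
                                         
                                         
                                         
                                         
                                         


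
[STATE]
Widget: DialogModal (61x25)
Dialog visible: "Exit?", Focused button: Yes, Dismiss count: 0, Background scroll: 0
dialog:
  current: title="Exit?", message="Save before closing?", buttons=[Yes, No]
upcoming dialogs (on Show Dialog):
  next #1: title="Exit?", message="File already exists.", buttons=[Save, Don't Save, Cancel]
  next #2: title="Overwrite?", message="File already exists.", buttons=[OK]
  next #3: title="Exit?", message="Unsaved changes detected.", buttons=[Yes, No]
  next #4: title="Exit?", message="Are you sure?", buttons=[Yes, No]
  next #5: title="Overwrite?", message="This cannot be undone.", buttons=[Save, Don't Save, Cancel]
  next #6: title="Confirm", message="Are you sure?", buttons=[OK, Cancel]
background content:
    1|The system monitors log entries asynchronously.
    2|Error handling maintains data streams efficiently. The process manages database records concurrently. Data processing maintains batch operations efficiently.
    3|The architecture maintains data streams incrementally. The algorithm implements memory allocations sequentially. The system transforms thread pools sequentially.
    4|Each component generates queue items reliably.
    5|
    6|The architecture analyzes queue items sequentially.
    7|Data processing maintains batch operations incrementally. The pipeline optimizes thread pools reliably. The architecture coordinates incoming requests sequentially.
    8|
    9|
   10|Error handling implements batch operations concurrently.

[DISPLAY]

The system monitors log entries asynchronously.              
Error handling maintains data streams efficiently. The proces
The architecture maintains data streams incrementally. The al
Each component generates queue items reliably.               
                                                             
The architecture analyzes queue items sequentially.          
Data processing maintains batch operations incrementally. The
                                                             
                                                             
Error handling implements batch operations concurrently.     
                  ┌──────────────────────┐                   
                  │        Exit?         │                   
                  │ Save before closing? │                   
                  │      [Yes]  No       │                   
                  └──────────────────────┘                   
                                                             
                                                             
                                                             
                                                             
                                                             
                                                             
                                                             
                                                             
                                                             
                                                             


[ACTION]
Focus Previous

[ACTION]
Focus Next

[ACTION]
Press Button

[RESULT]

The system monitors log entries asynchronously.              
Error handling maintains data streams efficiently. The proces
The architecture maintains data streams incrementally. The al
Each component generates queue items reliably.               
                                                             
The architecture analyzes queue items sequentially.          
Data processing maintains batch operations incrementally. The
                                                             
                                                             
Error handling implements batch operations concurrently.     
                                                             
                                                             
                                                             
                                                             
                                                             
                                                             
                                                             
                                                             
                                                             
                                                             
                                                             
                                                             
                                                             
                                                             
                                                             


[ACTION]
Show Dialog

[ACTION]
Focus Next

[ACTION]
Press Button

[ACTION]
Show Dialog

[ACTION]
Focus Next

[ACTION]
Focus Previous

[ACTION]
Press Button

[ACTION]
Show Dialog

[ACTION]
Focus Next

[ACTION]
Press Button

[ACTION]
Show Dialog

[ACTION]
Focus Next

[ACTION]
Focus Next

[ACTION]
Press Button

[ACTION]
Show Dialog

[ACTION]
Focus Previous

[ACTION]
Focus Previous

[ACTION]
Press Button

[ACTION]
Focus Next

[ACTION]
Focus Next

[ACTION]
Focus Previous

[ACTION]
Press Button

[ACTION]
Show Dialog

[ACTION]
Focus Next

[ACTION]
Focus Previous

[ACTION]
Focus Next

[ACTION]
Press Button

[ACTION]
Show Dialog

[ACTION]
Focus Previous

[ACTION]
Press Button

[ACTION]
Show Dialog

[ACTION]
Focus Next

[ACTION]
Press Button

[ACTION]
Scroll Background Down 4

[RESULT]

                                                             
The architecture analyzes queue items sequentially.          
Data processing maintains batch operations incrementally. The
                                                             
                                                             
Error handling implements batch operations concurrently.     
                                                             
                                                             
                                                             
                                                             
                                                             
                                                             
                                                             
                                                             
                                                             
                                                             
                                                             
                                                             
                                                             
                                                             
                                                             
                                                             
                                                             
                                                             
                                                             


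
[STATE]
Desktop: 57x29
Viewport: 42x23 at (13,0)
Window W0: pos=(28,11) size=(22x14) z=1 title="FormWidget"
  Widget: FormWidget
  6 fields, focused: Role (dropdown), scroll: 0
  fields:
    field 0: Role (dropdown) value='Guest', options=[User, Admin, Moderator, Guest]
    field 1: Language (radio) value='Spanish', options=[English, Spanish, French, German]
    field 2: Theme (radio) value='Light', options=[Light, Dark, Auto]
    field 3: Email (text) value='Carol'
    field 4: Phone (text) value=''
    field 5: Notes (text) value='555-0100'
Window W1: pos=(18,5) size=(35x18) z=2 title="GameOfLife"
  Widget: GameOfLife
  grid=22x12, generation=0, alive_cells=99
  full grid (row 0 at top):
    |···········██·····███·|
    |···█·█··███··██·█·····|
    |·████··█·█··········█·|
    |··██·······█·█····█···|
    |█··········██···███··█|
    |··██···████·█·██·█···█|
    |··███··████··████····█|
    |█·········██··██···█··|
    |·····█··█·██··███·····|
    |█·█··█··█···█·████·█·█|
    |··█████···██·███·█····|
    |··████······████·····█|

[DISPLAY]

                                          
                                          
                                          
                                          
                                          
     ┏━━━━━━━━━━━━━━━━━━━━━━━━━━━━━━━━━┓  
     ┃ GameOfLife                      ┃  
     ┠─────────────────────────────────┨  
     ┃Gen: 0                           ┃  
     ┃···········██·····███·           ┃  
     ┃···█·█··███··██·█·····           ┃  
     ┃·████··█·█··········█·           ┃  
     ┃··██·······█·█····█···           ┃  
     ┃█··········██···███··█           ┃  
     ┃··██···████·█·██·█···█           ┃  
     ┃··███··████··████····█           ┃  
     ┃█·········██··██···█··           ┃  
     ┃·····█··█·██··███·····           ┃  
     ┃█·█··█··█···█·████·█·█           ┃  
     ┃··█████···██·███·█····           ┃  
     ┃··████······████·····█           ┃  
     ┃                                 ┃  
     ┗━━━━━━━━━━━━━━━━━━━━━━━━━━━━━━━━━┛  


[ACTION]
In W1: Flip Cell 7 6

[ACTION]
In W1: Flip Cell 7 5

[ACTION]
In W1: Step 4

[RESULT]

                                          
                                          
                                          
                                          
                                          
     ┏━━━━━━━━━━━━━━━━━━━━━━━━━━━━━━━━━┓  
     ┃ GameOfLife                      ┃  
     ┠─────────────────────────────────┨  
     ┃Gen: 4                           ┃  
     ┃········█·············           ┃  
     ┃·······█·█············           ┃  
     ┃······█···············           ┃  
     ┃·██···█··█·········███           ┃  
     ┃·█··█····█···█···█·███           ┃  
     ┃█····█·██········██··█           ┃  
     ┃····█············███··           ┃  
     ┃···█·············█··█·           ┃  
     ┃······█····█·█····█···           ┃  
     ┃█···██·██·██·······█··           ┃  
     ┃·█····███·█··█····█···           ┃  
     ┃···········██····██···           ┃  
     ┃                                 ┃  
     ┗━━━━━━━━━━━━━━━━━━━━━━━━━━━━━━━━━┛  


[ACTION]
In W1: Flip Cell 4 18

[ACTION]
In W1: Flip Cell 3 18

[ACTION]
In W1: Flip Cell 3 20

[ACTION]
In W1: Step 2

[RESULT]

                                          
                                          
                                          
                                          
                                          
     ┏━━━━━━━━━━━━━━━━━━━━━━━━━━━━━━━━━┓  
     ┃ GameOfLife                      ┃  
     ┠─────────────────────────────────┨  
     ┃Gen: 6                           ┃  
     ┃·······██·············           ┃  
     ┃······█··█············           ┃  
     ┃······█·█·············           ┃  
     ┃█·█··█················           ┃  
     ┃█·██···██···········██           ┃  
     ┃·█·██··██············█           ┃  
     ┃····██··········██··█·           ┃  
     ┃····█·█····█·····█··█·           ┃  
     ┃····████·██·█····█·█··           ┃  
     ┃········█···█·······█·           ┃  
     ┃·····██·█·█·█·········           ┃  
     ┃······██···█·····█·█··           ┃  
     ┃                                 ┃  
     ┗━━━━━━━━━━━━━━━━━━━━━━━━━━━━━━━━━┛  


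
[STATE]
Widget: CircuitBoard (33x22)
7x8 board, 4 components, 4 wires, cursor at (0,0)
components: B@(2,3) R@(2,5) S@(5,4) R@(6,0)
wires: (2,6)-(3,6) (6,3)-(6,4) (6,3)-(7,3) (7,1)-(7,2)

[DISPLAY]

   0 1 2 3 4 5 6                 
0  [.]                           
                                 
1                                
                                 
2               B       R   ·    
                            │    
3                           ·    
                                 
4                                
                                 
5                   S            
                                 
6   R           · ─ ·            
                │                
7       · ─ ·   ·                
Cursor: (0,0)                    
                                 
                                 
                                 
                                 
                                 


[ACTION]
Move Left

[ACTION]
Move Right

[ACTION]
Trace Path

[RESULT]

   0 1 2 3 4 5 6                 
0      [.]                       
                                 
1                                
                                 
2               B       R   ·    
                            │    
3                           ·    
                                 
4                                
                                 
5                   S            
                                 
6   R           · ─ ·            
                │                
7       · ─ ·   ·                
Cursor: (0,1)  Trace: No connecti
                                 
                                 
                                 
                                 
                                 
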